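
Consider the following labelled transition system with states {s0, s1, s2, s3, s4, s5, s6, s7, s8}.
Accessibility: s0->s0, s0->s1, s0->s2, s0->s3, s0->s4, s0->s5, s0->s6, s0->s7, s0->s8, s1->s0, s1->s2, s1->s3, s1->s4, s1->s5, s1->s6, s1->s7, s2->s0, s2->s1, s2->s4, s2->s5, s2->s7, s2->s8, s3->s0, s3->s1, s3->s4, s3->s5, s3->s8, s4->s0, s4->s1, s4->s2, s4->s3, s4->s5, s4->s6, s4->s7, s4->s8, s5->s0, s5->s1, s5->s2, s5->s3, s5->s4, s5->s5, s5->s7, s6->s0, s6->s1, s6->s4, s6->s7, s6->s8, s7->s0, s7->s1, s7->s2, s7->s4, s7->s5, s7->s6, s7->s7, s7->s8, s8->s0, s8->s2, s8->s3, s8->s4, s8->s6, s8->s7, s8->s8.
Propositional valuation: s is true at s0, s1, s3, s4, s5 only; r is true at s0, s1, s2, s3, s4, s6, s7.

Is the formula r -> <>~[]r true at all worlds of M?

Yes

Let φ = r -> <>~[]r. Evaluate φ at each world:
  s0 (successors {s0, s1, s2, s3, s4, s5, s6, s7, s8}): φ is true.
  s1 (successors {s0, s2, s3, s4, s5, s6, s7}): φ is true.
  s2 (successors {s0, s1, s4, s5, s7, s8}): φ is true.
  s3 (successors {s0, s1, s4, s5, s8}): φ is true.
  s4 (successors {s0, s1, s2, s3, s5, s6, s7, s8}): φ is true.
  s5 (successors {s0, s1, s2, s3, s4, s5, s7}): φ is true.
  s6 (successors {s0, s1, s4, s7, s8}): φ is true.
  s7 (successors {s0, s1, s2, s4, s5, s6, s7, s8}): φ is true.
  s8 (successors {s0, s2, s3, s4, s6, s7, s8}): φ is true.
For instance, at s1:
  At s1: r is true, <>~[]r is true, so r -> <>~[]r is true.
    At s1: <>~[]r requires ~[]r at some successor in {s0, s2, s3, s4, s5, s6, s7}.
      ~[]r holds at s0, so <>~[]r is true at s1.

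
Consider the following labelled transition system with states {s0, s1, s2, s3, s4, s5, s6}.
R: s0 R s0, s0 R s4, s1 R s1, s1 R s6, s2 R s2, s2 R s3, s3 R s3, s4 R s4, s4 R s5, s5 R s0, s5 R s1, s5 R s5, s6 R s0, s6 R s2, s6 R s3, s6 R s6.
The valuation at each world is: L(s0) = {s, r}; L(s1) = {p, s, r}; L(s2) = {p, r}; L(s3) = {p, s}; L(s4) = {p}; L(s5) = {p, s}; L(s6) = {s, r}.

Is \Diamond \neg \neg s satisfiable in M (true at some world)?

Recall that \Diamond ψ holds at a world iff ψ holds at some accessible world.
Let φ = \Diamond \neg \neg s. Evaluate φ at each world:
  s0 (successors {s0, s4}): φ is true.
  s1 (successors {s1, s6}): φ is true.
  s2 (successors {s2, s3}): φ is true.
  s3 (successors {s3}): φ is true.
  s4 (successors {s4, s5}): φ is true.
  s5 (successors {s0, s1, s5}): φ is true.
  s6 (successors {s0, s2, s3, s6}): φ is true.
Detail at s0 (witness):
  At s0: \Diamond \neg \neg s requires \neg \neg s at some successor in {s0, s4}.
    \neg \neg s holds at s0, so \Diamond \neg \neg s is true at s0.

Yes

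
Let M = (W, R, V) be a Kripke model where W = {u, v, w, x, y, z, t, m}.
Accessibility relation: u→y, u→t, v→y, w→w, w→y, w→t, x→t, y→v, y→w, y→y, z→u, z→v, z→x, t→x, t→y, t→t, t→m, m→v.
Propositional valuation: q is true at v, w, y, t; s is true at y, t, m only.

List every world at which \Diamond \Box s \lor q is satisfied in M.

Let φ = \Diamond \Box s \lor q. Evaluate φ at each world:
  u (successors {y, t}): φ is false.
  v (successors {y}): φ is true.
  w (successors {w, y, t}): φ is true.
  x (successors {t}): φ is false.
  y (successors {v, w, y}): φ is true.
  z (successors {u, v, x}): φ is true.
  t (successors {x, y, t, m}): φ is true.
  m (successors {v}): φ is true.
For instance, at t:
  At t: \Diamond \Box s is true, q is true, so \Diamond \Box s \lor q is true.
    At t: \Diamond \Box s requires \Box s at some successor in {x, y, t, m}.
      \Box s holds at x, so \Diamond \Box s is true at t.
Satisfying worlds: {v, w, y, z, t, m}

v, w, y, z, t, m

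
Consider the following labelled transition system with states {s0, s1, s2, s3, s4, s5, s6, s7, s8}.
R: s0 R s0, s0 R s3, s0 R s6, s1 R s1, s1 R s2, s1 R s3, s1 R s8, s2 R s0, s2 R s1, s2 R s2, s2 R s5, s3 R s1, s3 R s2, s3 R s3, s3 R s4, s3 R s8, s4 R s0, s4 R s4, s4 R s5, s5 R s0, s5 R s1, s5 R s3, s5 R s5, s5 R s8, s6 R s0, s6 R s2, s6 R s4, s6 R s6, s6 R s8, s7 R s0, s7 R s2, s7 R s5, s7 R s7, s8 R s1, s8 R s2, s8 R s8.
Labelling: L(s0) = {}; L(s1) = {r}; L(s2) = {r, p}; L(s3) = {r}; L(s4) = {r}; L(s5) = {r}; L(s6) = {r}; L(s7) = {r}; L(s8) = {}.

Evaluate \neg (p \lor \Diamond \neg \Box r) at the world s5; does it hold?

No

At s5: p \lor \Diamond \neg \Box r is true, so \neg (p \lor \Diamond \neg \Box r) is false.
  At s5: p is false, \Diamond \neg \Box r is true, so p \lor \Diamond \neg \Box r is true.
    At s5: \Diamond \neg \Box r requires \neg \Box r at some successor in {s0, s1, s3, s5, s8}.
      \neg \Box r holds at s0, so \Diamond \neg \Box r is true at s5.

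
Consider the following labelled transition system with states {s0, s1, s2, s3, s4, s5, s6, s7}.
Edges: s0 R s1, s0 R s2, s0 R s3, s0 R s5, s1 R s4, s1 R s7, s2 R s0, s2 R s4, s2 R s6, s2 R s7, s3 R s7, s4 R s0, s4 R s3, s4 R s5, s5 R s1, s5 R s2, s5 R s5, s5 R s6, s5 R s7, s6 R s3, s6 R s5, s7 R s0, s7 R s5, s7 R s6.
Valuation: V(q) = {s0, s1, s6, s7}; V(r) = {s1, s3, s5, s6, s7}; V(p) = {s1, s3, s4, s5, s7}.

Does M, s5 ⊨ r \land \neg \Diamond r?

Recall that \Diamond ψ holds at a world iff ψ holds at some accessible world.
At s5: r is true, \neg \Diamond r is false, so r \land \neg \Diamond r is false.
  At s5: \Diamond r is true, so \neg \Diamond r is false.
    At s5: \Diamond r requires r at some successor in {s1, s2, s5, s6, s7}.
      r holds at s1, so \Diamond r is true at s5.

No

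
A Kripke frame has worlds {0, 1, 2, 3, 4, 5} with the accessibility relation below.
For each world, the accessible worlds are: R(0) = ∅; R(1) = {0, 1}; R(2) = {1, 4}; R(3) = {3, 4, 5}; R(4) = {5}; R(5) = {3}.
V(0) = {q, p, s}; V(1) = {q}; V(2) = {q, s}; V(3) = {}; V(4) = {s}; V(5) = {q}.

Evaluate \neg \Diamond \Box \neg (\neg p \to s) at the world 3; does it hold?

No

At 3: \Diamond \Box \neg (\neg p \to s) is true, so \neg \Diamond \Box \neg (\neg p \to s) is false.
  At 3: \Diamond \Box \neg (\neg p \to s) requires \Box \neg (\neg p \to s) at some successor in {3, 4, 5}.
    \Box \neg (\neg p \to s) holds at 4, so \Diamond \Box \neg (\neg p \to s) is true at 3.
      At 4: \Box \neg (\neg p \to s) requires \neg (\neg p \to s) at every successor {5}.
        At 5: \neg (\neg p \to s) is true.
      So \Box \neg (\neg p \to s) is true at 4.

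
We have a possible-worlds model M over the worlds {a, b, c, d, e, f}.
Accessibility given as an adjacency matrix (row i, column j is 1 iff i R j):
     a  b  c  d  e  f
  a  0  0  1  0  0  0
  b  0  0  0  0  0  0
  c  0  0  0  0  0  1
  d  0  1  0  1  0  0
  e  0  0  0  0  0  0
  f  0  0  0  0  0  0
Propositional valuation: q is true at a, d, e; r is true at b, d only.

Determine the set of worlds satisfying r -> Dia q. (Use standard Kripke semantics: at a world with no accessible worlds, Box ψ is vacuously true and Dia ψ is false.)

Let φ = r -> Dia q. Evaluate φ at each world:
  a (successors {c}): φ is true.
  b (successors ∅): φ is false.
  c (successors {f}): φ is true.
  d (successors {b, d}): φ is true.
  e (successors ∅): φ is true.
  f (successors ∅): φ is true.
For instance, at a:
  At a: r is false, Dia q is false, so r -> Dia q is true.
    At a: Dia q requires q at some successor in {c}.
      At c: q is false.
    So Dia q is false at a.
Satisfying worlds: {a, c, d, e, f}

a, c, d, e, f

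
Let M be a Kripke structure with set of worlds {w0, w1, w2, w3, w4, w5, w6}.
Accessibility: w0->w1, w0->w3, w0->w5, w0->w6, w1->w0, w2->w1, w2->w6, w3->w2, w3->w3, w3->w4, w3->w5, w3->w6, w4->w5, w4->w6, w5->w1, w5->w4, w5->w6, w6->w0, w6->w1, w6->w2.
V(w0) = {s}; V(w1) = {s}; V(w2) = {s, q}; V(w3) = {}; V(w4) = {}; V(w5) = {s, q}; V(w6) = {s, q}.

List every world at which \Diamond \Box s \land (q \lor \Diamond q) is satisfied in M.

Recall that \Box ψ holds at a world iff ψ holds at every accessible world, and \Diamond ψ holds iff ψ holds at some accessible world.
Let φ = \Diamond \Box s \land (q \lor \Diamond q). Evaluate φ at each world:
  w0 (successors {w1, w3, w5, w6}): φ is true.
  w1 (successors {w0}): φ is false.
  w2 (successors {w1, w6}): φ is true.
  w3 (successors {w2, w3, w4, w5, w6}): φ is true.
  w4 (successors {w5, w6}): φ is true.
  w5 (successors {w1, w4, w6}): φ is true.
  w6 (successors {w0, w1, w2}): φ is true.
For instance, at w6:
  At w6: \Diamond \Box s is true, q \lor \Diamond q is true, so \Diamond \Box s \land (q \lor \Diamond q) is true.
    At w6: \Diamond \Box s requires \Box s at some successor in {w0, w1, w2}.
      \Box s holds at w1, so \Diamond \Box s is true at w6.
    At w6: q is true, \Diamond q is true, so q \lor \Diamond q is true.
      At w6: \Diamond q requires q at some successor in {w0, w1, w2}.
        q holds at w2, so \Diamond q is true at w6.
Satisfying worlds: {w0, w2, w3, w4, w5, w6}

w0, w2, w3, w4, w5, w6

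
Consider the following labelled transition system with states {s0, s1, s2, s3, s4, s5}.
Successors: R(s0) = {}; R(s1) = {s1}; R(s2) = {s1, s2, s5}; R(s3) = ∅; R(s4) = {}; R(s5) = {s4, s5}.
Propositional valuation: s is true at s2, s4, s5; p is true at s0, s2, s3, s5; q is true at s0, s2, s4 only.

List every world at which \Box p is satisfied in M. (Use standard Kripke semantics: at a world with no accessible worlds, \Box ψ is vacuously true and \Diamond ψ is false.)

s0, s3, s4

Let φ = \Box p. Evaluate φ at each world:
  s0 (successors ∅): φ is true.
  s1 (successors {s1}): φ is false.
  s2 (successors {s1, s2, s5}): φ is false.
  s3 (successors ∅): φ is true.
  s4 (successors ∅): φ is true.
  s5 (successors {s4, s5}): φ is false.
For instance, at s2:
  At s2: \Box p requires p at every successor {s1, s2, s5}.
    p fails at s1, so \Box p is false at s2.
Satisfying worlds: {s0, s3, s4}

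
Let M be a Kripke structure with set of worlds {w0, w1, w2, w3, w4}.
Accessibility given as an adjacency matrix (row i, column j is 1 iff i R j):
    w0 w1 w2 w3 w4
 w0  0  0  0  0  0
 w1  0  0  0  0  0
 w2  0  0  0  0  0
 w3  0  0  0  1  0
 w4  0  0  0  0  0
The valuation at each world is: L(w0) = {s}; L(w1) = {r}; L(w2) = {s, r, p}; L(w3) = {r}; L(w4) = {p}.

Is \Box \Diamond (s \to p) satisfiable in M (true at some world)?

Recall that \Box ψ holds at a world iff ψ holds at every accessible world, and \Diamond ψ holds iff ψ holds at some accessible world.
Let φ = \Box \Diamond (s \to p). Evaluate φ at each world:
  w0 (successors ∅): φ is true.
  w1 (successors ∅): φ is true.
  w2 (successors ∅): φ is true.
  w3 (successors {w3}): φ is true.
  w4 (successors ∅): φ is true.
Detail at w0 (witness):
  At w0: no accessible worlds, so \Box \Diamond (s \to p) holds vacuously.

Yes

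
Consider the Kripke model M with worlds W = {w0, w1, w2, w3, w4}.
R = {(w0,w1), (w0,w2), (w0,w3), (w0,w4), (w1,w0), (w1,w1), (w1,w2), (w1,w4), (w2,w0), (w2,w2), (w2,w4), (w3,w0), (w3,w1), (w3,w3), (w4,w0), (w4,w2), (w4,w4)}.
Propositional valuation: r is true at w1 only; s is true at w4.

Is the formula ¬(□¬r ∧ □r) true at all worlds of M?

Yes

Let φ = ¬(□¬r ∧ □r). Evaluate φ at each world:
  w0 (successors {w1, w2, w3, w4}): φ is true.
  w1 (successors {w0, w1, w2, w4}): φ is true.
  w2 (successors {w0, w2, w4}): φ is true.
  w3 (successors {w0, w1, w3}): φ is true.
  w4 (successors {w0, w2, w4}): φ is true.
For instance, at w4:
  At w4: □¬r ∧ □r is false, so ¬(□¬r ∧ □r) is true.
    At w4: □¬r is true, □r is false, so □¬r ∧ □r is false.
      At w4: □¬r requires ¬r at every successor {w0, w2, w4}.
        At w0: ¬r is true.
        At w2: ¬r is true.
        At w4: ¬r is true.
      So □¬r is true at w4.
      At w4: □r requires r at every successor {w0, w2, w4}.
        r fails at w0, so □r is false at w4.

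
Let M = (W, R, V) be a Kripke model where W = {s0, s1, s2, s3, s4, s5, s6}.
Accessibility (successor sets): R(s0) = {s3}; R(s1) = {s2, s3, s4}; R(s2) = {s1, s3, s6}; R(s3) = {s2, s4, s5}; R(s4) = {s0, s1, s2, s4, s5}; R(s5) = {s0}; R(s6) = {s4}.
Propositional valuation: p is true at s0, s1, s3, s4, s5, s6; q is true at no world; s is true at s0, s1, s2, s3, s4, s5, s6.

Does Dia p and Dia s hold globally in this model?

Yes

Let φ = Dia p and Dia s. Evaluate φ at each world:
  s0 (successors {s3}): φ is true.
  s1 (successors {s2, s3, s4}): φ is true.
  s2 (successors {s1, s3, s6}): φ is true.
  s3 (successors {s2, s4, s5}): φ is true.
  s4 (successors {s0, s1, s2, s4, s5}): φ is true.
  s5 (successors {s0}): φ is true.
  s6 (successors {s4}): φ is true.
For instance, at s4:
  At s4: Dia p is true, Dia s is true, so Dia p and Dia s is true.
    At s4: Dia p requires p at some successor in {s0, s1, s2, s4, s5}.
      p holds at s0, so Dia p is true at s4.
    At s4: Dia s requires s at some successor in {s0, s1, s2, s4, s5}.
      s holds at s0, so Dia s is true at s4.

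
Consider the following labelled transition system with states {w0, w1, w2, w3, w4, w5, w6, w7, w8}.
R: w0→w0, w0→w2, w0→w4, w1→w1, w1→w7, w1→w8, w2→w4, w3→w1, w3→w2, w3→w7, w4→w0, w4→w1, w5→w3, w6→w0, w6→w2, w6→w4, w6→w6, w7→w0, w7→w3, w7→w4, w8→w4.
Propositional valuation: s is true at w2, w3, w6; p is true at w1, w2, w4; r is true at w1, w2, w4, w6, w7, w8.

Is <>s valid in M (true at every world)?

No

Let φ = <>s. Evaluate φ at each world:
  w0 (successors {w0, w2, w4}): φ is true.
  w1 (successors {w1, w7, w8}): φ is false.
  w2 (successors {w4}): φ is false.
  w3 (successors {w1, w2, w7}): φ is true.
  w4 (successors {w0, w1}): φ is false.
  w5 (successors {w3}): φ is true.
  w6 (successors {w0, w2, w4, w6}): φ is true.
  w7 (successors {w0, w3, w4}): φ is true.
  w8 (successors {w4}): φ is false.
Detail at w1 (counterexample):
  At w1: <>s requires s at some successor in {w1, w7, w8}.
    At w1: s is false.
    At w7: s is false.
    At w8: s is false.
  So <>s is false at w1.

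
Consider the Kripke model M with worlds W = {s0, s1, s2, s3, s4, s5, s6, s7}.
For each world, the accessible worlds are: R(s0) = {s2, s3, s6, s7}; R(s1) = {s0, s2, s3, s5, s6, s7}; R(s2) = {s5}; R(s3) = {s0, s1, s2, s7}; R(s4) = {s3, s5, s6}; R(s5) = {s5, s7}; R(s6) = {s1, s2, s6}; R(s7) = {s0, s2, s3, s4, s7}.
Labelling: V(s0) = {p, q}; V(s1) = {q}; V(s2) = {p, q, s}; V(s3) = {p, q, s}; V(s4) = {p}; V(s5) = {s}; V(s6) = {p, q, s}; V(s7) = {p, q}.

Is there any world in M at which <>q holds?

Yes

Let φ = <>q. Evaluate φ at each world:
  s0 (successors {s2, s3, s6, s7}): φ is true.
  s1 (successors {s0, s2, s3, s5, s6, s7}): φ is true.
  s2 (successors {s5}): φ is false.
  s3 (successors {s0, s1, s2, s7}): φ is true.
  s4 (successors {s3, s5, s6}): φ is true.
  s5 (successors {s5, s7}): φ is true.
  s6 (successors {s1, s2, s6}): φ is true.
  s7 (successors {s0, s2, s3, s4, s7}): φ is true.
Detail at s0 (witness):
  At s0: <>q requires q at some successor in {s2, s3, s6, s7}.
    q holds at s2, so <>q is true at s0.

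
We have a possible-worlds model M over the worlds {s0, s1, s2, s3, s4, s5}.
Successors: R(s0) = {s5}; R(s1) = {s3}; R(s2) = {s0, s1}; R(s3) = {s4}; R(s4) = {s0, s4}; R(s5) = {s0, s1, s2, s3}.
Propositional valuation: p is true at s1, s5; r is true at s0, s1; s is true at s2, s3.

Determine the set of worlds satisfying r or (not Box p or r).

Recall that Box ψ holds at a world iff ψ holds at every accessible world, and Dia ψ holds iff ψ holds at some accessible world.
Let φ = r or (not Box p or r). Evaluate φ at each world:
  s0 (successors {s5}): φ is true.
  s1 (successors {s3}): φ is true.
  s2 (successors {s0, s1}): φ is true.
  s3 (successors {s4}): φ is true.
  s4 (successors {s0, s4}): φ is true.
  s5 (successors {s0, s1, s2, s3}): φ is true.
For instance, at s0:
  At s0: r is true, not Box p or r is true, so r or (not Box p or r) is true.
    At s0: not Box p is false, r is true, so not Box p or r is true.
      At s0: Box p is true, so not Box p is false.
Satisfying worlds: {s0, s1, s2, s3, s4, s5}

s0, s1, s2, s3, s4, s5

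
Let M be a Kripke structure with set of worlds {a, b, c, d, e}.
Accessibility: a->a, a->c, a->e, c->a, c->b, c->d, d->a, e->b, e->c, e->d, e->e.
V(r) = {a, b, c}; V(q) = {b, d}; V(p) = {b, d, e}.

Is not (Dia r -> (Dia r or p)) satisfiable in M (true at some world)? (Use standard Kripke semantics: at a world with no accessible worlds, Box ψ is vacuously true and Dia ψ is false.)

No

Recall that Dia ψ holds at a world iff ψ holds at some accessible world.
Let φ = not (Dia r -> (Dia r or p)). Evaluate φ at each world:
  a (successors {a, c, e}): φ is false.
  b (successors ∅): φ is false.
  c (successors {a, b, d}): φ is false.
  d (successors {a}): φ is false.
  e (successors {b, c, d, e}): φ is false.
For instance, at e:
  At e: Dia r -> (Dia r or p) is true, so not (Dia r -> (Dia r or p)) is false.
    At e: Dia r is true, Dia r or p is true, so Dia r -> (Dia r or p) is true.
      At e: Dia r requires r at some successor in {b, c, d, e}.
        r holds at b, so Dia r is true at e.
      At e: Dia r is true, p is true, so Dia r or p is true.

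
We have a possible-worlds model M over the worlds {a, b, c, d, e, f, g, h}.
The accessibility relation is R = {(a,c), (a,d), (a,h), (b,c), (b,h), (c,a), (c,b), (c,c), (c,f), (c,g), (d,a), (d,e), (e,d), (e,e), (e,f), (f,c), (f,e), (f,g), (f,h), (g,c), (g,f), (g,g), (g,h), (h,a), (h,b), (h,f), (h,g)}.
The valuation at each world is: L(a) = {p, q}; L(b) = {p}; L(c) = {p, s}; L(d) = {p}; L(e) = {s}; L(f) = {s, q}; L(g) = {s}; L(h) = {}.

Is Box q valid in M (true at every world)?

No

Let φ = Box q. Evaluate φ at each world:
  a (successors {c, d, h}): φ is false.
  b (successors {c, h}): φ is false.
  c (successors {a, b, c, f, g}): φ is false.
  d (successors {a, e}): φ is false.
  e (successors {d, e, f}): φ is false.
  f (successors {c, e, g, h}): φ is false.
  g (successors {c, f, g, h}): φ is false.
  h (successors {a, b, f, g}): φ is false.
Detail at a (counterexample):
  At a: Box q requires q at every successor {c, d, h}.
    q fails at c, so Box q is false at a.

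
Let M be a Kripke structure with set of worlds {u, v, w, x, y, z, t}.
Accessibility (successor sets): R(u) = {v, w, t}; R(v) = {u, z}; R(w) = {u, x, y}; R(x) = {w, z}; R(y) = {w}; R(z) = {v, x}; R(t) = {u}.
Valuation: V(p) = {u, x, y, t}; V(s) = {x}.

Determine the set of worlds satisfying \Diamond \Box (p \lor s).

u, x, y

Recall that \Box ψ holds at a world iff ψ holds at every accessible world, and \Diamond ψ holds iff ψ holds at some accessible world.
Let φ = \Diamond \Box (p \lor s). Evaluate φ at each world:
  u (successors {v, w, t}): φ is true.
  v (successors {u, z}): φ is false.
  w (successors {u, x, y}): φ is false.
  x (successors {w, z}): φ is true.
  y (successors {w}): φ is true.
  z (successors {v, x}): φ is false.
  t (successors {u}): φ is false.
For instance, at x:
  At x: \Diamond \Box (p \lor s) requires \Box (p \lor s) at some successor in {w, z}.
    \Box (p \lor s) holds at w, so \Diamond \Box (p \lor s) is true at x.
      At w: \Box (p \lor s) requires p \lor s at every successor {u, x, y}.
        At u: p \lor s is true.
        At x: p \lor s is true.
        At y: p \lor s is true.
      So \Box (p \lor s) is true at w.
Satisfying worlds: {u, x, y}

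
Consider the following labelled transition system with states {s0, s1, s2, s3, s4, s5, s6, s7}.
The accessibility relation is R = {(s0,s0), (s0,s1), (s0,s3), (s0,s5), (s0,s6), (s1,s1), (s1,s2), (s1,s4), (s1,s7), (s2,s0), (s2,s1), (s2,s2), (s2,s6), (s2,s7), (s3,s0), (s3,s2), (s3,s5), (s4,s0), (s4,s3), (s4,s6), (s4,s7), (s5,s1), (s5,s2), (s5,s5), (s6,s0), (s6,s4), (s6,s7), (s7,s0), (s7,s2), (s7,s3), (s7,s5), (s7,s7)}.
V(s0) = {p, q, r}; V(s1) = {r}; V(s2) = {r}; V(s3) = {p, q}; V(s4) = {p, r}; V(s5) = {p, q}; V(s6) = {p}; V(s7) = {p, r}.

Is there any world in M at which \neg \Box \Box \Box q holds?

Recall that \Box ψ holds at a world iff ψ holds at every accessible world, and \Diamond ψ holds iff ψ holds at some accessible world.
Let φ = \neg \Box \Box \Box q. Evaluate φ at each world:
  s0 (successors {s0, s1, s3, s5, s6}): φ is true.
  s1 (successors {s1, s2, s4, s7}): φ is true.
  s2 (successors {s0, s1, s2, s6, s7}): φ is true.
  s3 (successors {s0, s2, s5}): φ is true.
  s4 (successors {s0, s3, s6, s7}): φ is true.
  s5 (successors {s1, s2, s5}): φ is true.
  s6 (successors {s0, s4, s7}): φ is true.
  s7 (successors {s0, s2, s3, s5, s7}): φ is true.
Detail at s0 (witness):
  At s0: \Box \Box \Box q is false, so \neg \Box \Box \Box q is true.
    At s0: \Box \Box \Box q requires \Box \Box q at every successor {s0, s1, s3, s5, s6}.
      \Box \Box q fails at s0, so \Box \Box \Box q is false at s0.

Yes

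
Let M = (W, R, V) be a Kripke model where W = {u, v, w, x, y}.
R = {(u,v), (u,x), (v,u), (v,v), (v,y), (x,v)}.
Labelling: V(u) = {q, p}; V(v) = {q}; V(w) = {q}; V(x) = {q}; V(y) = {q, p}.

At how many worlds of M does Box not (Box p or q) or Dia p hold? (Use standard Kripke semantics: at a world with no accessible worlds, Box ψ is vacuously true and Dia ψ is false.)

Recall that Box ψ holds at a world iff ψ holds at every accessible world, and Dia ψ holds iff ψ holds at some accessible world.
Let φ = Box not (Box p or q) or Dia p. Evaluate φ at each world:
  u (successors {v, x}): φ is false.
  v (successors {u, v, y}): φ is true.
  w (successors ∅): φ is true.
  x (successors {v}): φ is false.
  y (successors ∅): φ is true.
For instance, at v:
  At v: Box not (Box p or q) is false, Dia p is true, so Box not (Box p or q) or Dia p is true.
    At v: Box not (Box p or q) requires not (Box p or q) at every successor {u, v, y}.
      not (Box p or q) fails at u, so Box not (Box p or q) is false at v.
    At v: Dia p requires p at some successor in {u, v, y}.
      p holds at u, so Dia p is true at v.
Satisfying worlds: {v, w, y}

3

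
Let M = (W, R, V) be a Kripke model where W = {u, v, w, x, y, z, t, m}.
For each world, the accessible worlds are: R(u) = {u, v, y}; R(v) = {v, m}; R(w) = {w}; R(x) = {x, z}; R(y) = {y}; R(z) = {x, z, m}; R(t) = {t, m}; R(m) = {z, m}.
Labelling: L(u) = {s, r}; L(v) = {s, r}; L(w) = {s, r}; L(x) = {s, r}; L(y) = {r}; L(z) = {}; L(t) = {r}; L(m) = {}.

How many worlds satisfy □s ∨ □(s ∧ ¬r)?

1

Recall that □ψ holds at a world iff ψ holds at every accessible world, and ◇ψ holds iff ψ holds at some accessible world.
Let φ = □s ∨ □(s ∧ ¬r). Evaluate φ at each world:
  u (successors {u, v, y}): φ is false.
  v (successors {v, m}): φ is false.
  w (successors {w}): φ is true.
  x (successors {x, z}): φ is false.
  y (successors {y}): φ is false.
  z (successors {x, z, m}): φ is false.
  t (successors {t, m}): φ is false.
  m (successors {z, m}): φ is false.
For instance, at w:
  At w: □s is true, □(s ∧ ¬r) is false, so □s ∨ □(s ∧ ¬r) is true.
    At w: □s requires s at every successor {w}.
      At w: s is true.
    So □s is true at w.
    At w: □(s ∧ ¬r) requires s ∧ ¬r at every successor {w}.
      s ∧ ¬r fails at w, so □(s ∧ ¬r) is false at w.
Satisfying worlds: {w}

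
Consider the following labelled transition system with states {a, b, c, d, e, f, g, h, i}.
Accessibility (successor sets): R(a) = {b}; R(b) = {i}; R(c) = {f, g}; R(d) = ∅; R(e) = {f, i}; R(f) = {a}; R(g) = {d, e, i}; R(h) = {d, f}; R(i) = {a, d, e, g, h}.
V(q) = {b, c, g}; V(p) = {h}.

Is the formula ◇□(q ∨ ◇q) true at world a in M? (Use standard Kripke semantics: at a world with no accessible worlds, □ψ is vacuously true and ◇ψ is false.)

Yes

At a: ◇□(q ∨ ◇q) requires □(q ∨ ◇q) at some successor in {b}.
  □(q ∨ ◇q) holds at b, so ◇□(q ∨ ◇q) is true at a.
    At b: □(q ∨ ◇q) requires q ∨ ◇q at every successor {i}.
      At i: q ∨ ◇q is true.
    So □(q ∨ ◇q) is true at b.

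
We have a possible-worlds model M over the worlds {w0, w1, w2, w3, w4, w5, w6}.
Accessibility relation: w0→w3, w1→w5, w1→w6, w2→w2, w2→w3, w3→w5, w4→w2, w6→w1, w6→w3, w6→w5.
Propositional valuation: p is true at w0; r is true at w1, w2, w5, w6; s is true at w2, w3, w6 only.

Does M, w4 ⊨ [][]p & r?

At w4: [][]p is false, r is false, so [][]p & r is false.
  At w4: [][]p requires []p at every successor {w2}.
    []p fails at w2, so [][]p is false at w4.
      At w2: []p requires p at every successor {w2, w3}.
        p fails at w2, so []p is false at w2.

No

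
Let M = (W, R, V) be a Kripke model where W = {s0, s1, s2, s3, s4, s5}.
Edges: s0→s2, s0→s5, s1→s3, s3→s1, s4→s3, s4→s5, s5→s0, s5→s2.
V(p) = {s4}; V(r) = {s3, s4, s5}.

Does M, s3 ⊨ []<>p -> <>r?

Yes

At s3: []<>p is false, <>r is false, so []<>p -> <>r is true.
  At s3: []<>p requires <>p at every successor {s1}.
    <>p fails at s1, so []<>p is false at s3.
      At s1: <>p requires p at some successor in {s3}.
        At s3: p is false.
      So <>p is false at s1.
  At s3: <>r requires r at some successor in {s1}.
    At s1: r is false.
  So <>r is false at s3.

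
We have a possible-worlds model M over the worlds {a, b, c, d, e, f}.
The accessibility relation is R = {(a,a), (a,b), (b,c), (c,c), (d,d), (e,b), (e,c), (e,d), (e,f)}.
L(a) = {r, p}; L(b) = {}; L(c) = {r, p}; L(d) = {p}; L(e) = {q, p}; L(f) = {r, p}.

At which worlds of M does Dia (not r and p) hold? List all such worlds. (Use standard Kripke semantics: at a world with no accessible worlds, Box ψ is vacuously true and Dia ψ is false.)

Let φ = Dia (not r and p). Evaluate φ at each world:
  a (successors {a, b}): φ is false.
  b (successors {c}): φ is false.
  c (successors {c}): φ is false.
  d (successors {d}): φ is true.
  e (successors {b, c, d, f}): φ is true.
  f (successors ∅): φ is false.
For instance, at e:
  At e: Dia (not r and p) requires not r and p at some successor in {b, c, d, f}.
    not r and p holds at d, so Dia (not r and p) is true at e.
Satisfying worlds: {d, e}

d, e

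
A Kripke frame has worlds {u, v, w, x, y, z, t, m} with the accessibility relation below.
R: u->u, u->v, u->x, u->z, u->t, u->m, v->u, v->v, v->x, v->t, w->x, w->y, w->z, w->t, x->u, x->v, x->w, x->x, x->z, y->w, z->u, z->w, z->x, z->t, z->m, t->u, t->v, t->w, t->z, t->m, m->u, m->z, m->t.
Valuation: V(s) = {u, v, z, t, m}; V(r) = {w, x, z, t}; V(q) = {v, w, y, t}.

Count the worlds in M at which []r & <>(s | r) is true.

Recall that []ψ holds at a world iff ψ holds at every accessible world, and <>ψ holds iff ψ holds at some accessible world.
Let φ = []r & <>(s | r). Evaluate φ at each world:
  u (successors {u, v, x, z, t, m}): φ is false.
  v (successors {u, v, x, t}): φ is false.
  w (successors {x, y, z, t}): φ is false.
  x (successors {u, v, w, x, z}): φ is false.
  y (successors {w}): φ is true.
  z (successors {u, w, x, t, m}): φ is false.
  t (successors {u, v, w, z, m}): φ is false.
  m (successors {u, z, t}): φ is false.
For instance, at z:
  At z: []r is false, <>(s | r) is true, so []r & <>(s | r) is false.
    At z: []r requires r at every successor {u, w, x, t, m}.
      r fails at u, so []r is false at z.
    At z: <>(s | r) requires s | r at some successor in {u, w, x, t, m}.
      s | r holds at u, so <>(s | r) is true at z.
Satisfying worlds: {y}

1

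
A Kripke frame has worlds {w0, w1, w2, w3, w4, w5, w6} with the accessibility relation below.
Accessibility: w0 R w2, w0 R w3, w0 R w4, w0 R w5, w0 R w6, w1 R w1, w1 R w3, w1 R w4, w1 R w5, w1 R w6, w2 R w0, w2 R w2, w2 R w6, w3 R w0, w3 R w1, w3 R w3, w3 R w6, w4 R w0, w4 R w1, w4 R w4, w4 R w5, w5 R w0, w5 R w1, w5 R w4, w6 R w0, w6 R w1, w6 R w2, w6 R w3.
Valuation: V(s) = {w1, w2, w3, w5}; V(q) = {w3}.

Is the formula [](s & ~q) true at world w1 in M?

At w1: [](s & ~q) requires s & ~q at every successor {w1, w3, w4, w5, w6}.
  s & ~q fails at w3, so [](s & ~q) is false at w1.

No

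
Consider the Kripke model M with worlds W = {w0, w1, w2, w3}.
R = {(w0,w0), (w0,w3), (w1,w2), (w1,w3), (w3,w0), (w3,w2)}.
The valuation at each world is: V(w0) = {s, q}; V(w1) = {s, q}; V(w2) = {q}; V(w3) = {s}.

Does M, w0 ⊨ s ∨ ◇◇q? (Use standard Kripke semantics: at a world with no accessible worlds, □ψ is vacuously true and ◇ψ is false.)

Yes

At w0: s is true, ◇◇q is true, so s ∨ ◇◇q is true.
  At w0: ◇◇q requires ◇q at some successor in {w0, w3}.
    ◇q holds at w0, so ◇◇q is true at w0.
      At w0: ◇q requires q at some successor in {w0, w3}.
        q holds at w0, so ◇q is true at w0.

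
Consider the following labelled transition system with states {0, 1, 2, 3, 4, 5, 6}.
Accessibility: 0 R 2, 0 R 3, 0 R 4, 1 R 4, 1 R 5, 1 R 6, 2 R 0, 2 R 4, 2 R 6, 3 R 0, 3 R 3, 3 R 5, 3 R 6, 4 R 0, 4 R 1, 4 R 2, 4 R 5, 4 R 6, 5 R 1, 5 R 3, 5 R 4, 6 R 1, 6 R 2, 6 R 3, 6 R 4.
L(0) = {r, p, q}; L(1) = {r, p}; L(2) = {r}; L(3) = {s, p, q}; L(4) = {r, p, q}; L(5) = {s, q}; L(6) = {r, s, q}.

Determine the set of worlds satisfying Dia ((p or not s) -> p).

0, 1, 2, 3, 4, 5, 6

Let φ = Dia ((p or not s) -> p). Evaluate φ at each world:
  0 (successors {2, 3, 4}): φ is true.
  1 (successors {4, 5, 6}): φ is true.
  2 (successors {0, 4, 6}): φ is true.
  3 (successors {0, 3, 5, 6}): φ is true.
  4 (successors {0, 1, 2, 5, 6}): φ is true.
  5 (successors {1, 3, 4}): φ is true.
  6 (successors {1, 2, 3, 4}): φ is true.
For instance, at 2:
  At 2: Dia ((p or not s) -> p) requires (p or not s) -> p at some successor in {0, 4, 6}.
    (p or not s) -> p holds at 0, so Dia ((p or not s) -> p) is true at 2.
Satisfying worlds: {0, 1, 2, 3, 4, 5, 6}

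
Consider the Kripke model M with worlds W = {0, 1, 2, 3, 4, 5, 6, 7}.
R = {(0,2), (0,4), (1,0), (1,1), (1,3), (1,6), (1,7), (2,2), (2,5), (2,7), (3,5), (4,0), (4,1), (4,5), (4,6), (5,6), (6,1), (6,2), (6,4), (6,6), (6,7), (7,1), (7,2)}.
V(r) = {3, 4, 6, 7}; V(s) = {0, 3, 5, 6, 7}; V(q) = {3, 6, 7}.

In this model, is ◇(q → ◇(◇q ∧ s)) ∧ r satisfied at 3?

At 3: ◇(q → ◇(◇q ∧ s)) is true, r is true, so ◇(q → ◇(◇q ∧ s)) ∧ r is true.
  At 3: ◇(q → ◇(◇q ∧ s)) requires q → ◇(◇q ∧ s) at some successor in {5}.
    q → ◇(◇q ∧ s) holds at 5, so ◇(q → ◇(◇q ∧ s)) is true at 3.
      At 5: q is false, ◇(◇q ∧ s) is true, so q → ◇(◇q ∧ s) is true.

Yes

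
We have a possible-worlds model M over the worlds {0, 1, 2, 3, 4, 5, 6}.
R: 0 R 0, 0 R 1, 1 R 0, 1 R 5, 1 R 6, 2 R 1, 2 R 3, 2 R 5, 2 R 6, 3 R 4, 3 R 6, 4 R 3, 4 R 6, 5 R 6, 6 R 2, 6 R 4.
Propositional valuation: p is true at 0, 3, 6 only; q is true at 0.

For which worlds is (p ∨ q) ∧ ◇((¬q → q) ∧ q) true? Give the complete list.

Let φ = (p ∨ q) ∧ ◇((¬q → q) ∧ q). Evaluate φ at each world:
  0 (successors {0, 1}): φ is true.
  1 (successors {0, 5, 6}): φ is false.
  2 (successors {1, 3, 5, 6}): φ is false.
  3 (successors {4, 6}): φ is false.
  4 (successors {3, 6}): φ is false.
  5 (successors {6}): φ is false.
  6 (successors {2, 4}): φ is false.
For instance, at 6:
  At 6: p ∨ q is true, ◇((¬q → q) ∧ q) is false, so (p ∨ q) ∧ ◇((¬q → q) ∧ q) is false.
    At 6: ◇((¬q → q) ∧ q) requires (¬q → q) ∧ q at some successor in {2, 4}.
      At 2: (¬q → q) ∧ q is false.
      At 4: (¬q → q) ∧ q is false.
    So ◇((¬q → q) ∧ q) is false at 6.
Satisfying worlds: {0}

0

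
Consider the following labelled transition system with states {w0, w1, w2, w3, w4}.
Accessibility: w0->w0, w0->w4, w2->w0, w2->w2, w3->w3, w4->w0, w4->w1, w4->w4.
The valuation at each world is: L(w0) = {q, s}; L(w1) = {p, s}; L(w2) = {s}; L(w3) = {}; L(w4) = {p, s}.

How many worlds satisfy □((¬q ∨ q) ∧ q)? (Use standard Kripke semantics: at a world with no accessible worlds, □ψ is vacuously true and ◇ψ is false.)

Recall that □ψ holds at a world iff ψ holds at every accessible world, and ◇ψ holds iff ψ holds at some accessible world.
Let φ = □((¬q ∨ q) ∧ q). Evaluate φ at each world:
  w0 (successors {w0, w4}): φ is false.
  w1 (successors ∅): φ is true.
  w2 (successors {w0, w2}): φ is false.
  w3 (successors {w3}): φ is false.
  w4 (successors {w0, w1, w4}): φ is false.
For instance, at w4:
  At w4: □((¬q ∨ q) ∧ q) requires (¬q ∨ q) ∧ q at every successor {w0, w1, w4}.
    (¬q ∨ q) ∧ q fails at w1, so □((¬q ∨ q) ∧ q) is false at w4.
Satisfying worlds: {w1}

1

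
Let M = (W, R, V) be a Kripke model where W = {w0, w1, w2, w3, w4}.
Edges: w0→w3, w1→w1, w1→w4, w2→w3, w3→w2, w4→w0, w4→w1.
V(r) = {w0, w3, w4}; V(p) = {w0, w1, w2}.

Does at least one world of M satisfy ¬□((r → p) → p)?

Recall that □ψ holds at a world iff ψ holds at every accessible world, and ◇ψ holds iff ψ holds at some accessible world.
Let φ = ¬□((r → p) → p). Evaluate φ at each world:
  w0 (successors {w3}): φ is false.
  w1 (successors {w1, w4}): φ is false.
  w2 (successors {w3}): φ is false.
  w3 (successors {w2}): φ is false.
  w4 (successors {w0, w1}): φ is false.
For instance, at w3:
  At w3: □((r → p) → p) is true, so ¬□((r → p) → p) is false.
    At w3: □((r → p) → p) requires (r → p) → p at every successor {w2}.
      At w2: (r → p) → p is true.
    So □((r → p) → p) is true at w3.

No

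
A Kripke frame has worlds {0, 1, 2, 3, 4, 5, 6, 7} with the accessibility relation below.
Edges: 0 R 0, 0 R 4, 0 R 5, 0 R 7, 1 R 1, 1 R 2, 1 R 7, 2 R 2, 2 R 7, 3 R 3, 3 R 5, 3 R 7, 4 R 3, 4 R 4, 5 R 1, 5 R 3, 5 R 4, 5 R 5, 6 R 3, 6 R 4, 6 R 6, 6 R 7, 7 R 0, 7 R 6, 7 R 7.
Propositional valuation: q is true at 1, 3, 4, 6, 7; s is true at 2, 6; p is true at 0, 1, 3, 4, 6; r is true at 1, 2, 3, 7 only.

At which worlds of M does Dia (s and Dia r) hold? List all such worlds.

1, 2, 6, 7

Recall that Dia ψ holds at a world iff ψ holds at some accessible world.
Let φ = Dia (s and Dia r). Evaluate φ at each world:
  0 (successors {0, 4, 5, 7}): φ is false.
  1 (successors {1, 2, 7}): φ is true.
  2 (successors {2, 7}): φ is true.
  3 (successors {3, 5, 7}): φ is false.
  4 (successors {3, 4}): φ is false.
  5 (successors {1, 3, 4, 5}): φ is false.
  6 (successors {3, 4, 6, 7}): φ is true.
  7 (successors {0, 6, 7}): φ is true.
For instance, at 7:
  At 7: Dia (s and Dia r) requires s and Dia r at some successor in {0, 6, 7}.
    s and Dia r holds at 6, so Dia (s and Dia r) is true at 7.
      At 6: s is true, Dia r is true, so s and Dia r is true.
Satisfying worlds: {1, 2, 6, 7}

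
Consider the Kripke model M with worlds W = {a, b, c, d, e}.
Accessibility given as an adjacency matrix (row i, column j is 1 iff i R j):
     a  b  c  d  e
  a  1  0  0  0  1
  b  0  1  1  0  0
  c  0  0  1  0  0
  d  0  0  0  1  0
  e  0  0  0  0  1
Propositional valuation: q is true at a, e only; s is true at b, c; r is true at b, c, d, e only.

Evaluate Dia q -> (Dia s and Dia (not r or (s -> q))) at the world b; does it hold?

Yes

At b: Dia q is false, Dia s and Dia (not r or (s -> q)) is false, so Dia q -> (Dia s and Dia (not r or (s -> q))) is true.
  At b: Dia q requires q at some successor in {b, c}.
    At b: q is false.
    At c: q is false.
  So Dia q is false at b.
  At b: Dia s is true, Dia (not r or (s -> q)) is false, so Dia s and Dia (not r or (s -> q)) is false.
    At b: Dia s requires s at some successor in {b, c}.
      s holds at b, so Dia s is true at b.
    At b: Dia (not r or (s -> q)) requires not r or (s -> q) at some successor in {b, c}.
      At b: not r or (s -> q) is false.
      At c: not r or (s -> q) is false.
    So Dia (not r or (s -> q)) is false at b.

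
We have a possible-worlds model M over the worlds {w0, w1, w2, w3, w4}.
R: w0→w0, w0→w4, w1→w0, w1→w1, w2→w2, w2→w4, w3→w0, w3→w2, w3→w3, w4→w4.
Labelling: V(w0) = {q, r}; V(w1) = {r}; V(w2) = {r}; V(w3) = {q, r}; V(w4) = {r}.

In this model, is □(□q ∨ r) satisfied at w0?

Yes

At w0: □(□q ∨ r) requires □q ∨ r at every successor {w0, w4}.
    At w0: □q is false, r is true, so □q ∨ r is true.
      At w0: □q requires q at every successor {w0, w4}.
        q fails at w4, so □q is false at w0.
    At w4: □q is false, r is true, so □q ∨ r is true.
      At w4: □q requires q at every successor {w4}.
        q fails at w4, so □q is false at w4.
So □(□q ∨ r) is true at w0.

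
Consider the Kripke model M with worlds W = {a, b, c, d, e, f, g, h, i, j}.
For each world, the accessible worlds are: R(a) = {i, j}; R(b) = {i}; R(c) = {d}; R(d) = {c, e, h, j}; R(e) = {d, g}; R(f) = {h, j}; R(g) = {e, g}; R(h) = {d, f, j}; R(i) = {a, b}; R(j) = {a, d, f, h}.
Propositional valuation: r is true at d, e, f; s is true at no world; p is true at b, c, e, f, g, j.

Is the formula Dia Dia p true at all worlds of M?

Yes

Let φ = Dia Dia p. Evaluate φ at each world:
  a (successors {i, j}): φ is true.
  b (successors {i}): φ is true.
  c (successors {d}): φ is true.
  d (successors {c, e, h, j}): φ is true.
  e (successors {d, g}): φ is true.
  f (successors {h, j}): φ is true.
  g (successors {e, g}): φ is true.
  h (successors {d, f, j}): φ is true.
  i (successors {a, b}): φ is true.
  j (successors {a, d, f, h}): φ is true.
For instance, at f:
  At f: Dia Dia p requires Dia p at some successor in {h, j}.
    Dia p holds at h, so Dia Dia p is true at f.
      At h: Dia p requires p at some successor in {d, f, j}.
        p holds at f, so Dia p is true at h.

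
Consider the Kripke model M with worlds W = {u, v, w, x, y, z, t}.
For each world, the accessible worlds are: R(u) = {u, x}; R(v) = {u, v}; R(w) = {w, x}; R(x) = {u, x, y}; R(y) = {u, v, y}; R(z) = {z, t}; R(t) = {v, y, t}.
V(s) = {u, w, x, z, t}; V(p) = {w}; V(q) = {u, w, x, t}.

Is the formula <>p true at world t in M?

No

Recall that <>ψ holds at a world iff ψ holds at some accessible world.
At t: <>p requires p at some successor in {v, y, t}.
  At v: p is false.
  At y: p is false.
  At t: p is false.
So <>p is false at t.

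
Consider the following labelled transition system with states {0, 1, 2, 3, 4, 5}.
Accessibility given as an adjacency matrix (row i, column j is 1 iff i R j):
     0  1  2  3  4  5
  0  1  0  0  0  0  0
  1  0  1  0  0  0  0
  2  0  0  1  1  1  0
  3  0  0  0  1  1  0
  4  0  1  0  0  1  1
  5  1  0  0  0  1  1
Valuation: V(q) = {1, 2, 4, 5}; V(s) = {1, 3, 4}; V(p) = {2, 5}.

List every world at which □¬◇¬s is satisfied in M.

Let φ = □¬◇¬s. Evaluate φ at each world:
  0 (successors {0}): φ is false.
  1 (successors {1}): φ is true.
  2 (successors {2, 3, 4}): φ is false.
  3 (successors {3, 4}): φ is false.
  4 (successors {1, 4, 5}): φ is false.
  5 (successors {0, 4, 5}): φ is false.
For instance, at 0:
  At 0: □¬◇¬s requires ¬◇¬s at every successor {0}.
    ¬◇¬s fails at 0, so □¬◇¬s is false at 0.
      At 0: ◇¬s is true, so ¬◇¬s is false.
Satisfying worlds: {1}

1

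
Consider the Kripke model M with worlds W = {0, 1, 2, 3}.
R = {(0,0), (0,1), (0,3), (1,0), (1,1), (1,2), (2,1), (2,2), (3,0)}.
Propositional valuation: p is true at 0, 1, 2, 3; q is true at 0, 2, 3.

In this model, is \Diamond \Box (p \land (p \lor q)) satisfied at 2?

Yes

Recall that \Box ψ holds at a world iff ψ holds at every accessible world, and \Diamond ψ holds iff ψ holds at some accessible world.
At 2: \Diamond \Box (p \land (p \lor q)) requires \Box (p \land (p \lor q)) at some successor in {1, 2}.
  \Box (p \land (p \lor q)) holds at 1, so \Diamond \Box (p \land (p \lor q)) is true at 2.
    At 1: \Box (p \land (p \lor q)) requires p \land (p \lor q) at every successor {0, 1, 2}.
      At 0: p \land (p \lor q) is true.
      At 1: p \land (p \lor q) is true.
      At 2: p \land (p \lor q) is true.
    So \Box (p \land (p \lor q)) is true at 1.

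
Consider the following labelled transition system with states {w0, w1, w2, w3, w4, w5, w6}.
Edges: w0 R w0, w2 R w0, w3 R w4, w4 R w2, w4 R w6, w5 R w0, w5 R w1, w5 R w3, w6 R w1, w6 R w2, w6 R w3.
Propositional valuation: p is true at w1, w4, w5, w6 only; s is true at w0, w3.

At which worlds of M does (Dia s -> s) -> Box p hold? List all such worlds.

w1, w2, w3, w5, w6

Let φ = (Dia s -> s) -> Box p. Evaluate φ at each world:
  w0 (successors {w0}): φ is false.
  w1 (successors ∅): φ is true.
  w2 (successors {w0}): φ is true.
  w3 (successors {w4}): φ is true.
  w4 (successors {w2, w6}): φ is false.
  w5 (successors {w0, w1, w3}): φ is true.
  w6 (successors {w1, w2, w3}): φ is true.
For instance, at w3:
  At w3: Dia s -> s is true, Box p is true, so (Dia s -> s) -> Box p is true.
    At w3: Dia s is false, s is true, so Dia s -> s is true.
      At w3: Dia s requires s at some successor in {w4}.
        At w4: s is false.
      So Dia s is false at w3.
    At w3: Box p requires p at every successor {w4}.
      At w4: p is true.
    So Box p is true at w3.
Satisfying worlds: {w1, w2, w3, w5, w6}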